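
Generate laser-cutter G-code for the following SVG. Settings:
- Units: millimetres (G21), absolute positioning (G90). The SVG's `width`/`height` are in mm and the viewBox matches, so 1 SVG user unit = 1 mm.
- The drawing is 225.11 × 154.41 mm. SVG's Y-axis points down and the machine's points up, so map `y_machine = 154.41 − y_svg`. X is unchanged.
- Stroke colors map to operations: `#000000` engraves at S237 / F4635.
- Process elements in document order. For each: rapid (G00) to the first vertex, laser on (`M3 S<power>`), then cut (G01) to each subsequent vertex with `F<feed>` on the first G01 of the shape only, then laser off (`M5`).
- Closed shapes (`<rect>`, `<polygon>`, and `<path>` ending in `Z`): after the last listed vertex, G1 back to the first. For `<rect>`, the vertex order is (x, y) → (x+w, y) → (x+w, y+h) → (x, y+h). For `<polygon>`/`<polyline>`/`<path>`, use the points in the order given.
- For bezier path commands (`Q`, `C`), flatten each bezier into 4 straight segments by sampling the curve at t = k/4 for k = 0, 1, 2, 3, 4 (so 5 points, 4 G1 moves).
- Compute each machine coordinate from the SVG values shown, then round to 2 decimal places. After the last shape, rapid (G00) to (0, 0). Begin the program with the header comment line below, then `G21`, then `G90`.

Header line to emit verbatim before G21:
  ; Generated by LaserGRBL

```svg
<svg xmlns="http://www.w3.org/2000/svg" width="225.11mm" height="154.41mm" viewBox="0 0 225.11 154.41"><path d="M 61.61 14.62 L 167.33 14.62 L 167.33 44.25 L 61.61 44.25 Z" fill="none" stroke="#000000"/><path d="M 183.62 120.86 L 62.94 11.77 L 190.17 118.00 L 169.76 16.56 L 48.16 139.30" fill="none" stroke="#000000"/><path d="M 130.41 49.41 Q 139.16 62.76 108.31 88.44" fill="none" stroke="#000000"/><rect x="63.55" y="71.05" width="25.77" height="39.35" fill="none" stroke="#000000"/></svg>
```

viewBox `0 0 225.11 154.41` with mm width/height → 1 unit = 1 mm. Flip: y_m = 154.41 − y_svg.

**Shape 1** — `<path>` rectangle, stroke `#000000` → engrave (S237, F4635). Machine vertices: (61.61,139.79) → (167.33,139.79) → (167.33,110.16) → (61.61,110.16) → (61.61,139.79). Closed: final G1 returns to the first vertex.

**Shape 2** — `<path>` open polyline, stroke `#000000` → engrave (S237, F4635). Machine vertices: (183.62,33.55) → (62.94,142.64) → (190.17,36.41) → (169.76,137.85) → (48.16,15.11). Open path.

**Shape 3** — `<path>` quadratic bezier, stroke `#000000` → engrave (S237, F4635). Control points (SVG): P0=(130.41,49.41), P1=(139.16,62.76), P2=(108.31,88.44); sampled at t=k/4. Machine vertices: (130.41,105.00) → (132.31,97.55) → (129.26,88.57) → (121.26,78.04) → (108.31,65.97). Open path.

**Shape 4** — `<rect>` rectangle, stroke `#000000` → engrave (S237, F4635). Machine vertices: (63.55,83.36) → (89.32,83.36) → (89.32,44.01) → (63.55,44.01) → (63.55,83.36). Closed: final G1 returns to the first vertex.

; Generated by LaserGRBL
G21
G90
G00 X61.61 Y139.79
M3 S237
G01 X167.33 Y139.79 F4635
G01 X167.33 Y110.16
G01 X61.61 Y110.16
G01 X61.61 Y139.79
M5
G00 X183.62 Y33.55
M3 S237
G01 X62.94 Y142.64 F4635
G01 X190.17 Y36.41
G01 X169.76 Y137.85
G01 X48.16 Y15.11
M5
G00 X130.41 Y105.00
M3 S237
G01 X132.31 Y97.55 F4635
G01 X129.26 Y88.57
G01 X121.26 Y78.04
G01 X108.31 Y65.97
M5
G00 X63.55 Y83.36
M3 S237
G01 X89.32 Y83.36 F4635
G01 X89.32 Y44.01
G01 X63.55 Y44.01
G01 X63.55 Y83.36
M5
G00 X0.00 Y0.00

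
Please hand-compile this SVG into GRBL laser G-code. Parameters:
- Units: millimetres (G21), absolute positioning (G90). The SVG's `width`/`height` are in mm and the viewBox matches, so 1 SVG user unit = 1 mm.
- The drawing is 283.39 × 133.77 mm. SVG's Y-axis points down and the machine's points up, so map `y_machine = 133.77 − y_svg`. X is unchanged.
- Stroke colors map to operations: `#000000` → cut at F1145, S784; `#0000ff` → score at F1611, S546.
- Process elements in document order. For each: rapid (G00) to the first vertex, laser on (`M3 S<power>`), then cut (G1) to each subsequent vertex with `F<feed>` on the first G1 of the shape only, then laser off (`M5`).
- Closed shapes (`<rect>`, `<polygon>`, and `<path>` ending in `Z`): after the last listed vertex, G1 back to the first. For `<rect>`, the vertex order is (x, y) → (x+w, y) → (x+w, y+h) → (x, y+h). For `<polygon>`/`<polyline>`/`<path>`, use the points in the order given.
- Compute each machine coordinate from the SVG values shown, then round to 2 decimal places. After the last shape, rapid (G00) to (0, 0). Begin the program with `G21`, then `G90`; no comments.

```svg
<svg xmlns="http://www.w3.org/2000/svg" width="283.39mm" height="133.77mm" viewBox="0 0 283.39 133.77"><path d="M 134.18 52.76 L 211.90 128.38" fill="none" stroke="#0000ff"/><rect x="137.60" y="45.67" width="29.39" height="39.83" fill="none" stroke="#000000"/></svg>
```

1 u = 1 mm; y_m = 133.77 − y.

[1] `<path>` line segment, #0000ff→score S546 F1611: (134.18,81.01) → (211.90,5.39)

[2] `<rect>` rectangle, #000000→cut S784 F1145: (137.60,88.10) → (166.99,88.10) → (166.99,48.27) → (137.60,48.27) → (137.60,88.10) (closed)

G21
G90
G00 X134.18 Y81.01
M3 S546
G1 X211.90 Y5.39 F1611
M5
G00 X137.60 Y88.10
M3 S784
G1 X166.99 Y88.10 F1145
G1 X166.99 Y48.27
G1 X137.60 Y48.27
G1 X137.60 Y88.10
M5
G00 X0.00 Y0.00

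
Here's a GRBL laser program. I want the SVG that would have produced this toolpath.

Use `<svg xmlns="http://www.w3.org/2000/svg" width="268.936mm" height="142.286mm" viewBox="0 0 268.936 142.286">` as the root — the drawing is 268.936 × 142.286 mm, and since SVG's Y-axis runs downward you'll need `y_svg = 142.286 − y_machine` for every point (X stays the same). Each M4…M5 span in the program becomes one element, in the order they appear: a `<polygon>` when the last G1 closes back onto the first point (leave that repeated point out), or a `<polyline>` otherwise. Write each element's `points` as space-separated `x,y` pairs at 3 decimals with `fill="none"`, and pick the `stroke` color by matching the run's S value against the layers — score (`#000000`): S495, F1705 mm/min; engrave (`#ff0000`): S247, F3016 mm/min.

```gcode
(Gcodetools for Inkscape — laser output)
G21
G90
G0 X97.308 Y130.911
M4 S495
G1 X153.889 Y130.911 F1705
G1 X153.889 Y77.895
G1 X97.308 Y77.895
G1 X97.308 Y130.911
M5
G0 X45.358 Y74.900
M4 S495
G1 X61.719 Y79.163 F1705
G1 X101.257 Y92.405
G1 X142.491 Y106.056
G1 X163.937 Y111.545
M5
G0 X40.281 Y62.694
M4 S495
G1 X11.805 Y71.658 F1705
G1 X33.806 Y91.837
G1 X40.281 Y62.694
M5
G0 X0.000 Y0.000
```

<svg xmlns="http://www.w3.org/2000/svg" width="268.936mm" height="142.286mm" viewBox="0 0 268.936 142.286">
  <polygon points="97.308,11.375 153.889,11.375 153.889,64.391 97.308,64.391" fill="none" stroke="#000000"/>
  <polyline points="45.358,67.386 61.719,63.123 101.257,49.881 142.491,36.230 163.937,30.741" fill="none" stroke="#000000"/>
  <polygon points="40.281,79.592 11.805,70.628 33.806,50.449" fill="none" stroke="#000000"/>
</svg>

y_svg = 142.286 − y_m. Every run uses S495, so all elements get stroke `#000000` (score).

[1] closed run; points: 97.308,11.375 153.889,11.375 153.889,64.391 97.308,64.391

[2] open run; points: 45.358,67.386 61.719,63.123 101.257,49.881 142.491,36.230 163.937,30.741

[3] closed run; points: 40.281,79.592 11.805,70.628 33.806,50.449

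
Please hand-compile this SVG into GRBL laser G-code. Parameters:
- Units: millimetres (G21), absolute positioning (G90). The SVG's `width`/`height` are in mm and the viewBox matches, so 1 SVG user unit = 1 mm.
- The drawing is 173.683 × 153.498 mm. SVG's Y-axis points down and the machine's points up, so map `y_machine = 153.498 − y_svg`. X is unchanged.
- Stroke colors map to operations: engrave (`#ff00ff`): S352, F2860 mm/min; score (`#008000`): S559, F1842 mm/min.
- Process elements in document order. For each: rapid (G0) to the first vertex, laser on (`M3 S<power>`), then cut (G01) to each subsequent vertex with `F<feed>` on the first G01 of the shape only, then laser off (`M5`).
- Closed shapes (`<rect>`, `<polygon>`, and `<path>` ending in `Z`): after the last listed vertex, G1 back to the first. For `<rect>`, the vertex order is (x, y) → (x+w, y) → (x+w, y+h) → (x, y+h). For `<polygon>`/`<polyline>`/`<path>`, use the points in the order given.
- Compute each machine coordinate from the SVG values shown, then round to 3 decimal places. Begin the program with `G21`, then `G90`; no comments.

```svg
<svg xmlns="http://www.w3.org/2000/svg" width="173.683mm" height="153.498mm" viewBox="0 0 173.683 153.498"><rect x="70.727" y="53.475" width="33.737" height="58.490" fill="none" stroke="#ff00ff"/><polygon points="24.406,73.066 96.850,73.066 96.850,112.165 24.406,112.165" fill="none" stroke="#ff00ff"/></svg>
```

1 u = 1 mm; y_m = 153.498 − y.

[1] `<rect>` rectangle, #ff00ff→engrave S352 F2860: (70.727,100.023) → (104.464,100.023) → (104.464,41.533) → (70.727,41.533) → (70.727,100.023) (closed)

[2] `<polygon>` rectangle, #ff00ff→engrave S352 F2860: (24.406,80.432) → (96.850,80.432) → (96.850,41.333) → (24.406,41.333) → (24.406,80.432) (closed)

G21
G90
G0 X70.727 Y100.023
M3 S352
G01 X104.464 Y100.023 F2860
G01 X104.464 Y41.533
G01 X70.727 Y41.533
G01 X70.727 Y100.023
M5
G0 X24.406 Y80.432
M3 S352
G01 X96.850 Y80.432 F2860
G01 X96.850 Y41.333
G01 X24.406 Y41.333
G01 X24.406 Y80.432
M5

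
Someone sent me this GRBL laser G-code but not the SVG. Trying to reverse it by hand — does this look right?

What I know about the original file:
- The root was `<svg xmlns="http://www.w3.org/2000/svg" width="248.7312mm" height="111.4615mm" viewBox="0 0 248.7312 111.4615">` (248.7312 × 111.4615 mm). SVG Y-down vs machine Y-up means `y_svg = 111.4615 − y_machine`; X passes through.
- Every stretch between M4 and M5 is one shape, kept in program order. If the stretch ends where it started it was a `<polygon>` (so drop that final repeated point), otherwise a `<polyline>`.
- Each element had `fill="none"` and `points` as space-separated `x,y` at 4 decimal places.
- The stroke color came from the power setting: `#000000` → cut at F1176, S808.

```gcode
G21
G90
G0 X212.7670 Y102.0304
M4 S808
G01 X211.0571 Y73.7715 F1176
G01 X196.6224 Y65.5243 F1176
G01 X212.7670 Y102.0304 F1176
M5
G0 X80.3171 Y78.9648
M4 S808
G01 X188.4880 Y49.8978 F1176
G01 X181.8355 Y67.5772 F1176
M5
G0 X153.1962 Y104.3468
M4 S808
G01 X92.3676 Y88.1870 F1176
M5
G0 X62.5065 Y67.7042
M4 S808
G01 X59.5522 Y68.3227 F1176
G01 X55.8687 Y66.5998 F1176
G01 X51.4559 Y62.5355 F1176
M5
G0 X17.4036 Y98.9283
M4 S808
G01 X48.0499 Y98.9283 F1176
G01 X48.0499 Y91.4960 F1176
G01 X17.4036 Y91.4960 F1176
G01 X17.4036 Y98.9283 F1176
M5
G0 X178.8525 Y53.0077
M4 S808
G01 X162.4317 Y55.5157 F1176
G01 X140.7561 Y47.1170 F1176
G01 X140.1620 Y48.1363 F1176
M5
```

<svg xmlns="http://www.w3.org/2000/svg" width="248.7312mm" height="111.4615mm" viewBox="0 0 248.7312 111.4615">
  <polygon points="212.7670,9.4311 211.0571,37.6900 196.6224,45.9372" fill="none" stroke="#000000"/>
  <polyline points="80.3171,32.4967 188.4880,61.5637 181.8355,43.8843" fill="none" stroke="#000000"/>
  <polyline points="153.1962,7.1147 92.3676,23.2745" fill="none" stroke="#000000"/>
  <polyline points="62.5065,43.7573 59.5522,43.1388 55.8687,44.8617 51.4559,48.9260" fill="none" stroke="#000000"/>
  <polygon points="17.4036,12.5332 48.0499,12.5332 48.0499,19.9655 17.4036,19.9655" fill="none" stroke="#000000"/>
  <polyline points="178.8525,58.4538 162.4317,55.9458 140.7561,64.3445 140.1620,63.3252" fill="none" stroke="#000000"/>
</svg>

y_svg = 111.4615 − y_m. Every run uses S808, so all elements get stroke `#000000` (cut).

[1] closed run; points: 212.7670,9.4311 211.0571,37.6900 196.6224,45.9372

[2] open run; points: 80.3171,32.4967 188.4880,61.5637 181.8355,43.8843

[3] open run; points: 153.1962,7.1147 92.3676,23.2745

[4] open run; points: 62.5065,43.7573 59.5522,43.1388 55.8687,44.8617 51.4559,48.9260

[5] closed run; points: 17.4036,12.5332 48.0499,12.5332 48.0499,19.9655 17.4036,19.9655

[6] open run; points: 178.8525,58.4538 162.4317,55.9458 140.7561,64.3445 140.1620,63.3252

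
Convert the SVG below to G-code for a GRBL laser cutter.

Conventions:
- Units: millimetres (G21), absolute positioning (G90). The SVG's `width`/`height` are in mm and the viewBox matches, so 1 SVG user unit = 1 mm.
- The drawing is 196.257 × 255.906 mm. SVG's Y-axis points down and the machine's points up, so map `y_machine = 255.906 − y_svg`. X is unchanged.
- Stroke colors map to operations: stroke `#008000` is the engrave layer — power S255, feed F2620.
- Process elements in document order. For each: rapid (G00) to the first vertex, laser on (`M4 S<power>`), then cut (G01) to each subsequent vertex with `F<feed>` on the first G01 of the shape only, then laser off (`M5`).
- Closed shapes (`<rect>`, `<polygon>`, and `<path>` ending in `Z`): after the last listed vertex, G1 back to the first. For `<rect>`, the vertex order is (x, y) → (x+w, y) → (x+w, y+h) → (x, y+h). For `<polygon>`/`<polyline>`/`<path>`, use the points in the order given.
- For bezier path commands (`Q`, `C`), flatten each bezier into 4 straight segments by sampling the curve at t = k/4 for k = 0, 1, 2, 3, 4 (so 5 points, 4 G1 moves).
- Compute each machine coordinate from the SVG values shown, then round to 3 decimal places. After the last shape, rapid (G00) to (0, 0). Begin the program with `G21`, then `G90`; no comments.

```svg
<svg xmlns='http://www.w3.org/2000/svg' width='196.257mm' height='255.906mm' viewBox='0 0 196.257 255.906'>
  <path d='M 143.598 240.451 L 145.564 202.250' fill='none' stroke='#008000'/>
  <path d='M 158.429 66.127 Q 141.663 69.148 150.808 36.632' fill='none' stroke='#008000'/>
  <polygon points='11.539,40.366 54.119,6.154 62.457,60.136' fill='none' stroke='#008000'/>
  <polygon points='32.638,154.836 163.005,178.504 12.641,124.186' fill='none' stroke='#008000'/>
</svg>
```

G21
G90
G00 X143.598 Y15.455
M4 S255
G01 X145.564 Y53.656 F2620
M5
G00 X158.429 Y189.779
M4 S255
G01 X151.665 Y190.490 F2620
G01 X148.141 Y195.642
G01 X147.855 Y205.237
G01 X150.808 Y219.274
M5
G00 X11.539 Y215.540
M4 S255
G01 X54.119 Y249.752 F2620
G01 X62.457 Y195.770
G01 X11.539 Y215.540
M5
G00 X32.638 Y101.070
M4 S255
G01 X163.005 Y77.402 F2620
G01 X12.641 Y131.720
G01 X32.638 Y101.070
M5
G00 X0.000 Y0.000

viewBox `0 0 196.257 255.906` with mm width/height → 1 unit = 1 mm. Flip: y_m = 255.906 − y_svg.

**Shape 1** — `<path>` line segment, stroke `#008000` → engrave (S255, F2620). Machine vertices: (143.598,15.455) → (145.564,53.656). Open path.

**Shape 2** — `<path>` quadratic bezier, stroke `#008000` → engrave (S255, F2620). Control points (SVG): P0=(158.429,66.127), P1=(141.663,69.148), P2=(150.808,36.632); sampled at t=k/4. Machine vertices: (158.429,189.779) → (151.665,190.490) → (148.141,195.642) → (147.855,205.237) → (150.808,219.274). Open path.

**Shape 3** — `<polygon>` regular polygon, stroke `#008000` → engrave (S255, F2620). Machine vertices: (11.539,215.540) → (54.119,249.752) → (62.457,195.770) → (11.539,215.540). Closed: final G1 returns to the first vertex.

**Shape 4** — `<polygon>` closed polygon, stroke `#008000` → engrave (S255, F2620). Machine vertices: (32.638,101.070) → (163.005,77.402) → (12.641,131.720) → (32.638,101.070). Closed: final G1 returns to the first vertex.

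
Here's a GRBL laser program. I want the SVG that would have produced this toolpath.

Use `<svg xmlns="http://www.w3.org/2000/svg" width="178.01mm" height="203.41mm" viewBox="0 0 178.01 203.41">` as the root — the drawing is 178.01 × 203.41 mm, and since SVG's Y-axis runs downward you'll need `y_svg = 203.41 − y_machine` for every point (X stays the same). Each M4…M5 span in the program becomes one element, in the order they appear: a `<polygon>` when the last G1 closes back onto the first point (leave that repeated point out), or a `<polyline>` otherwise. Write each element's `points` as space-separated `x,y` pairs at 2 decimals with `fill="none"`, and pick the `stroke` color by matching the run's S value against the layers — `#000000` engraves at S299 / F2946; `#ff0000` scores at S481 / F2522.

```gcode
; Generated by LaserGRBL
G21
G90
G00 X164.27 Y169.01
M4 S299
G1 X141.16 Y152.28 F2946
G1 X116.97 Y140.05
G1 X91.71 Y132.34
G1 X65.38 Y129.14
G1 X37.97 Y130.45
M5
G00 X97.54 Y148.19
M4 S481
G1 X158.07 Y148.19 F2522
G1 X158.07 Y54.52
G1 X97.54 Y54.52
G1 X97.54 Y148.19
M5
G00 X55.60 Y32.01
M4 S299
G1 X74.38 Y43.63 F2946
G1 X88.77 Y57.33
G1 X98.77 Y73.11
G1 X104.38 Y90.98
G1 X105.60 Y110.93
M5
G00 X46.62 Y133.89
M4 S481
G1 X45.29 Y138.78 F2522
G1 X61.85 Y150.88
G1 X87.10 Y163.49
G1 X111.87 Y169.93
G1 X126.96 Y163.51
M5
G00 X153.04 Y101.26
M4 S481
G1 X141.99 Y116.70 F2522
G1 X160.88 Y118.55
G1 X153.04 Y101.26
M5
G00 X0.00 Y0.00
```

<svg xmlns="http://www.w3.org/2000/svg" width="178.01mm" height="203.41mm" viewBox="0 0 178.01 203.41">
  <polyline points="164.27,34.40 141.16,51.13 116.97,63.36 91.71,71.07 65.38,74.27 37.97,72.96" fill="none" stroke="#000000"/>
  <polygon points="97.54,55.22 158.07,55.22 158.07,148.89 97.54,148.89" fill="none" stroke="#ff0000"/>
  <polyline points="55.60,171.40 74.38,159.78 88.77,146.08 98.77,130.30 104.38,112.43 105.60,92.48" fill="none" stroke="#000000"/>
  <polyline points="46.62,69.52 45.29,64.63 61.85,52.53 87.10,39.92 111.87,33.48 126.96,39.90" fill="none" stroke="#ff0000"/>
  <polygon points="153.04,102.15 141.99,86.71 160.88,84.86" fill="none" stroke="#ff0000"/>
</svg>

y_svg = 203.41 − y_m.

[1] S299→`#000000` (engrave); open run; points: 164.27,34.40 141.16,51.13 116.97,63.36 91.71,71.07 65.38,74.27 37.97,72.96

[2] S481→`#ff0000` (score); closed run; points: 97.54,55.22 158.07,55.22 158.07,148.89 97.54,148.89

[3] S299→`#000000` (engrave); open run; points: 55.60,171.40 74.38,159.78 88.77,146.08 98.77,130.30 104.38,112.43 105.60,92.48

[4] S481→`#ff0000` (score); open run; points: 46.62,69.52 45.29,64.63 61.85,52.53 87.10,39.92 111.87,33.48 126.96,39.90

[5] S481→`#ff0000` (score); closed run; points: 153.04,102.15 141.99,86.71 160.88,84.86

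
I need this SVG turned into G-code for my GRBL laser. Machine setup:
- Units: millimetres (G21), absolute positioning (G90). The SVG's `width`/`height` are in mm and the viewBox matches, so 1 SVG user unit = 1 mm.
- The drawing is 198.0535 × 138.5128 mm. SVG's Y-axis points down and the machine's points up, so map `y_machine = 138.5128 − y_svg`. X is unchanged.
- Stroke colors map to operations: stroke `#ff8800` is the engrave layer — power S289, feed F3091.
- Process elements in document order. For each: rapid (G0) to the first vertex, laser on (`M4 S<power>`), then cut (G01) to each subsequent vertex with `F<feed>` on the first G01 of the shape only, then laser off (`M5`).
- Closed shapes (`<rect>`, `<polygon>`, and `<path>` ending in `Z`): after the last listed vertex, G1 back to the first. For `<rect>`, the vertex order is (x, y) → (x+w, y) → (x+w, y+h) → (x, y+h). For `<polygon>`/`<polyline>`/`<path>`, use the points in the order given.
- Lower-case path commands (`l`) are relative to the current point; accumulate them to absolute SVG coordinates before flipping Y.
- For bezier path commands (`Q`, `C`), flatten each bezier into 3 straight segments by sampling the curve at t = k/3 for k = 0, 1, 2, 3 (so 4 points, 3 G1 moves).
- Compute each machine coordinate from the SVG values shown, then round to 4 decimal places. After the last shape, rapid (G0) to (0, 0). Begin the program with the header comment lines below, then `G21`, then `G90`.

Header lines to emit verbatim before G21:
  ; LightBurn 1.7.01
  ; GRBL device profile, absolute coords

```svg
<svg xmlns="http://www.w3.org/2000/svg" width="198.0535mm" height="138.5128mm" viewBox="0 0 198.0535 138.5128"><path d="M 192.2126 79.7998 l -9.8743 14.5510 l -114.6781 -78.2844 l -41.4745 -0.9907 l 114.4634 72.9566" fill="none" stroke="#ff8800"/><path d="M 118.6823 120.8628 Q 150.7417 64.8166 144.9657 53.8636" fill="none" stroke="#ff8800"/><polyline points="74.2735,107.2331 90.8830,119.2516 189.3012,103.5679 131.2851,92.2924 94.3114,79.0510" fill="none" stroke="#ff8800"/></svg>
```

viewBox `0 0 198.0535 138.5128` with mm width/height → 1 unit = 1 mm. Flip: y_m = 138.5128 − y_svg.

**Shape 1** — `<path>` open polyline, stroke `#ff8800` → engrave (S289, F3091). Machine vertices: (192.2126,58.7130) → (182.3383,44.1620) → (67.6602,122.4464) → (26.1857,123.4371) → (140.6491,50.4805). Open path.

**Shape 2** — `<path>` quadratic bezier, stroke `#ff8800` → engrave (S289, F3091). Control points (SVG): P0=(118.6823,120.8628), P1=(150.7417,64.8166), P2=(144.9657,53.8636); sampled at t=k/3. Machine vertices: (118.6823,17.6500) → (135.8513,50.0038) → (144.6124,72.3368) → (144.9657,84.6492). Open path.

**Shape 3** — `<polyline>` open polyline, stroke `#ff8800` → engrave (S289, F3091). Machine vertices: (74.2735,31.2797) → (90.8830,19.2612) → (189.3012,34.9449) → (131.2851,46.2204) → (94.3114,59.4618). Open path.

; LightBurn 1.7.01
; GRBL device profile, absolute coords
G21
G90
G0 X192.2126 Y58.7130
M4 S289
G01 X182.3383 Y44.1620 F3091
G01 X67.6602 Y122.4464
G01 X26.1857 Y123.4371
G01 X140.6491 Y50.4805
M5
G0 X118.6823 Y17.6500
M4 S289
G01 X135.8513 Y50.0038 F3091
G01 X144.6124 Y72.3368
G01 X144.9657 Y84.6492
M5
G0 X74.2735 Y31.2797
M4 S289
G01 X90.8830 Y19.2612 F3091
G01 X189.3012 Y34.9449
G01 X131.2851 Y46.2204
G01 X94.3114 Y59.4618
M5
G0 X0.0000 Y0.0000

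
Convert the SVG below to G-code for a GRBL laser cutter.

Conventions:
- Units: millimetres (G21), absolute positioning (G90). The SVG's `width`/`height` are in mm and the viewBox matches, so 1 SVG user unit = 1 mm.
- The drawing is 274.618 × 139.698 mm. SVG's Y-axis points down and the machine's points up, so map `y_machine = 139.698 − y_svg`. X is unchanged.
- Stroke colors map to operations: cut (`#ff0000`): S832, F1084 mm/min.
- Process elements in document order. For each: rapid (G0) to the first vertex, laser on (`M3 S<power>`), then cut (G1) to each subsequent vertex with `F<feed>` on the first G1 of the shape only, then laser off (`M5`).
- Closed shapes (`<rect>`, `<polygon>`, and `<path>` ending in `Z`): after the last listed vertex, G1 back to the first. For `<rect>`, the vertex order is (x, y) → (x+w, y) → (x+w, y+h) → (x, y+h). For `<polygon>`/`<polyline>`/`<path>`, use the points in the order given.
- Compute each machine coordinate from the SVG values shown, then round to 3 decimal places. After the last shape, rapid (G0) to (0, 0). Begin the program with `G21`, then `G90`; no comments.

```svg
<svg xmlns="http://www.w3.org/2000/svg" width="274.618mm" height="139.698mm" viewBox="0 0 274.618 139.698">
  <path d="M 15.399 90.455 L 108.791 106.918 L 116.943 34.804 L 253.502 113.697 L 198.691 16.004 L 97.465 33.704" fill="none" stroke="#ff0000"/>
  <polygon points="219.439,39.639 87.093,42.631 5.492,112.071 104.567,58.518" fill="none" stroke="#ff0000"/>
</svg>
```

1 u = 1 mm; y_m = 139.698 − y.

[1] `<path>` open polyline, #ff0000→cut S832 F1084: (15.399,49.243) → (108.791,32.780) → (116.943,104.894) → (253.502,26.001) → (198.691,123.694) → (97.465,105.994)

[2] `<polygon>` closed polygon, #ff0000→cut S832 F1084: (219.439,100.059) → (87.093,97.067) → (5.492,27.627) → (104.567,81.180) → (219.439,100.059) (closed)

G21
G90
G0 X15.399 Y49.243
M3 S832
G1 X108.791 Y32.780 F1084
G1 X116.943 Y104.894
G1 X253.502 Y26.001
G1 X198.691 Y123.694
G1 X97.465 Y105.994
M5
G0 X219.439 Y100.059
M3 S832
G1 X87.093 Y97.067 F1084
G1 X5.492 Y27.627
G1 X104.567 Y81.180
G1 X219.439 Y100.059
M5
G0 X0.000 Y0.000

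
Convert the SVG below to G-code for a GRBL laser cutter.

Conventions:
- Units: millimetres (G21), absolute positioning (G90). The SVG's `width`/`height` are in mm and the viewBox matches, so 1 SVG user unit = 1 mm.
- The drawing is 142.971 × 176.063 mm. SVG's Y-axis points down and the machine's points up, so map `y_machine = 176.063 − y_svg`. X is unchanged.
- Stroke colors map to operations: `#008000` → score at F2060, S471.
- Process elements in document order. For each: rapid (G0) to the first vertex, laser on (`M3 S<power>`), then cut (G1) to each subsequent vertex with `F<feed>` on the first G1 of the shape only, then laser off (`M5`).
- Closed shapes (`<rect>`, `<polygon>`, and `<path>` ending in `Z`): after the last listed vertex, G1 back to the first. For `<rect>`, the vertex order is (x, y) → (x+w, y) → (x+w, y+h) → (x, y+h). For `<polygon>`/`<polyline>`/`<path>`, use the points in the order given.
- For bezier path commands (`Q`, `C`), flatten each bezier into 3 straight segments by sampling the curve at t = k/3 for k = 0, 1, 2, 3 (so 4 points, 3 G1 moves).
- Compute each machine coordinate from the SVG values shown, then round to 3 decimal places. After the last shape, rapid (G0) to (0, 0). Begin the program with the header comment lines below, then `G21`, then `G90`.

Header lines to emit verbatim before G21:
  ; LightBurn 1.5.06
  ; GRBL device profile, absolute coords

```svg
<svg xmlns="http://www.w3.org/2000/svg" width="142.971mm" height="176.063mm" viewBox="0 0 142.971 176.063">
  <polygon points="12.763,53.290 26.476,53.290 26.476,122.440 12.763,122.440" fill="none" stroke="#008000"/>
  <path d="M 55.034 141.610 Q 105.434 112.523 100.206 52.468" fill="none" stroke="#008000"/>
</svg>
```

1 u = 1 mm; y_m = 176.063 − y.

[1] `<polygon>` rectangle, #008000→score S471 F2060: (12.763,122.773) → (26.476,122.773) → (26.476,53.623) → (12.763,53.623) → (12.763,122.773) (closed)

[2] `<path>` quadratic bezier, #008000→score S471 F2060: (55.034,34.453) → (82.453,57.285) → (97.510,86.999) → (100.206,123.595)

; LightBurn 1.5.06
; GRBL device profile, absolute coords
G21
G90
G0 X12.763 Y122.773
M3 S471
G1 X26.476 Y122.773 F2060
G1 X26.476 Y53.623
G1 X12.763 Y53.623
G1 X12.763 Y122.773
M5
G0 X55.034 Y34.453
M3 S471
G1 X82.453 Y57.285 F2060
G1 X97.510 Y86.999
G1 X100.206 Y123.595
M5
G0 X0.000 Y0.000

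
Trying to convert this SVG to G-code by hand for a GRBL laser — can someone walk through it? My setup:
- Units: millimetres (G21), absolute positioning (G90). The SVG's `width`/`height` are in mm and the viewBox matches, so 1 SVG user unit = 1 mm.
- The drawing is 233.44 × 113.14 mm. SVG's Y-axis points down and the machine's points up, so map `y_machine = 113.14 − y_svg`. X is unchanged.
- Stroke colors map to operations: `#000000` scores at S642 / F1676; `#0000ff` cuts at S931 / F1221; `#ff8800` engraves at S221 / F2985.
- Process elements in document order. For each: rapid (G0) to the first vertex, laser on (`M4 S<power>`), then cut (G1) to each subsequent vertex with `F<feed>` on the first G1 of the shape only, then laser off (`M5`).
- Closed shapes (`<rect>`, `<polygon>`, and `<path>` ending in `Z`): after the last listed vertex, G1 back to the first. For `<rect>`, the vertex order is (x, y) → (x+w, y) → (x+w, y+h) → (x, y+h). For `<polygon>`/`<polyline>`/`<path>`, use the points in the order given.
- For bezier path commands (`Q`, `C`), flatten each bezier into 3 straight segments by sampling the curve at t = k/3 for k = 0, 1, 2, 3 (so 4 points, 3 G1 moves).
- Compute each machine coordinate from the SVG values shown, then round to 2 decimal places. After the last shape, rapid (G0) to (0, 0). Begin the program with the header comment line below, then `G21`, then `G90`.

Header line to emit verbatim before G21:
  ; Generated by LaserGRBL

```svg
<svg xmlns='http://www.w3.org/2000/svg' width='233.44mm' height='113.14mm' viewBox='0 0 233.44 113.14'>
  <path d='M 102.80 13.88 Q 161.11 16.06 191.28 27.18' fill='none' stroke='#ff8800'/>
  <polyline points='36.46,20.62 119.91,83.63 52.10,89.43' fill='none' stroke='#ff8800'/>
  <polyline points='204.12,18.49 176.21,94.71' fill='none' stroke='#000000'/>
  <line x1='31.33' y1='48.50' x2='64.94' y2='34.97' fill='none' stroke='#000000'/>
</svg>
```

; Generated by LaserGRBL
G21
G90
G0 X102.80 Y99.26
M4 S221
G1 X138.55 Y96.81 F2985
G1 X168.04 Y92.38
G1 X191.28 Y85.96
M5
G0 X36.46 Y92.52
M4 S221
G1 X119.91 Y29.51 F2985
G1 X52.10 Y23.71
M5
G0 X204.12 Y94.65
M4 S642
G1 X176.21 Y18.43 F1676
M5
G0 X31.33 Y64.64
M4 S642
G1 X64.94 Y78.17 F1676
M5
G0 X0.00 Y0.00

viewBox `0 0 233.44 113.14` with mm width/height → 1 unit = 1 mm. Flip: y_m = 113.14 − y_svg.

**Shape 1** — `<path>` quadratic bezier, stroke `#ff8800` → engrave (S221, F2985). Control points (SVG): P0=(102.80,13.88), P1=(161.11,16.06), P2=(191.28,27.18); sampled at t=k/3. Machine vertices: (102.80,99.26) → (138.55,96.81) → (168.04,92.38) → (191.28,85.96). Open path.

**Shape 2** — `<polyline>` open polyline, stroke `#ff8800` → engrave (S221, F2985). Machine vertices: (36.46,92.52) → (119.91,29.51) → (52.10,23.71). Open path.

**Shape 3** — `<polyline>` line segment, stroke `#000000` → score (S642, F1676). Machine vertices: (204.12,94.65) → (176.21,18.43). Open path.

**Shape 4** — `<line>` line segment, stroke `#000000` → score (S642, F1676). Machine vertices: (31.33,64.64) → (64.94,78.17). Open path.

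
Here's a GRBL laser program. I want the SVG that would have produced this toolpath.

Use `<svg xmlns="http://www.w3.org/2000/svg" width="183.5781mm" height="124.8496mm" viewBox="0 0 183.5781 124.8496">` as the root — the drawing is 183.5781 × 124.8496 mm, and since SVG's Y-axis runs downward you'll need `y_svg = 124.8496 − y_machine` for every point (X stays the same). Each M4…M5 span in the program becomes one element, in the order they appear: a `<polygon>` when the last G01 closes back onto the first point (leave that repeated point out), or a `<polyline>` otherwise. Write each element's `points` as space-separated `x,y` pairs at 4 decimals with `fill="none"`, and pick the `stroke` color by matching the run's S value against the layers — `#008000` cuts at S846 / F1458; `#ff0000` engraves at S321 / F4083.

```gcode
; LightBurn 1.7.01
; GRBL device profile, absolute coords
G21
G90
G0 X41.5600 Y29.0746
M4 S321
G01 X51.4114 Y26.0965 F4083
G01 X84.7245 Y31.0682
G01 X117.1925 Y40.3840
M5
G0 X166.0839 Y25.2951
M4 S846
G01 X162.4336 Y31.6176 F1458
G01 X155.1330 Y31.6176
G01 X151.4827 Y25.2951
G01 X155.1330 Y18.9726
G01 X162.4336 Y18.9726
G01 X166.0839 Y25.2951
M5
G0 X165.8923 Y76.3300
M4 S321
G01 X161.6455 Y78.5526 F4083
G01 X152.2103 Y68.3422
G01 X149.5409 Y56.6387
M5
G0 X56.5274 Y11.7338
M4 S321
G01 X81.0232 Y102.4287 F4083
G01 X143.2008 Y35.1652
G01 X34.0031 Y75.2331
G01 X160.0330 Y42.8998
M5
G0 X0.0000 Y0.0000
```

y_svg = 124.8496 − y_m.

[1] S321→`#ff0000` (engrave); open run; points: 41.5600,95.7750 51.4114,98.7531 84.7245,93.7814 117.1925,84.4656

[2] S846→`#008000` (cut); closed run; points: 166.0839,99.5545 162.4336,93.2320 155.1330,93.2320 151.4827,99.5545 155.1330,105.8770 162.4336,105.8770

[3] S321→`#ff0000` (engrave); open run; points: 165.8923,48.5196 161.6455,46.2970 152.2103,56.5074 149.5409,68.2109

[4] S321→`#ff0000` (engrave); open run; points: 56.5274,113.1158 81.0232,22.4209 143.2008,89.6844 34.0031,49.6165 160.0330,81.9498

<svg xmlns="http://www.w3.org/2000/svg" width="183.5781mm" height="124.8496mm" viewBox="0 0 183.5781 124.8496">
  <polyline points="41.5600,95.7750 51.4114,98.7531 84.7245,93.7814 117.1925,84.4656" fill="none" stroke="#ff0000"/>
  <polygon points="166.0839,99.5545 162.4336,93.2320 155.1330,93.2320 151.4827,99.5545 155.1330,105.8770 162.4336,105.8770" fill="none" stroke="#008000"/>
  <polyline points="165.8923,48.5196 161.6455,46.2970 152.2103,56.5074 149.5409,68.2109" fill="none" stroke="#ff0000"/>
  <polyline points="56.5274,113.1158 81.0232,22.4209 143.2008,89.6844 34.0031,49.6165 160.0330,81.9498" fill="none" stroke="#ff0000"/>
</svg>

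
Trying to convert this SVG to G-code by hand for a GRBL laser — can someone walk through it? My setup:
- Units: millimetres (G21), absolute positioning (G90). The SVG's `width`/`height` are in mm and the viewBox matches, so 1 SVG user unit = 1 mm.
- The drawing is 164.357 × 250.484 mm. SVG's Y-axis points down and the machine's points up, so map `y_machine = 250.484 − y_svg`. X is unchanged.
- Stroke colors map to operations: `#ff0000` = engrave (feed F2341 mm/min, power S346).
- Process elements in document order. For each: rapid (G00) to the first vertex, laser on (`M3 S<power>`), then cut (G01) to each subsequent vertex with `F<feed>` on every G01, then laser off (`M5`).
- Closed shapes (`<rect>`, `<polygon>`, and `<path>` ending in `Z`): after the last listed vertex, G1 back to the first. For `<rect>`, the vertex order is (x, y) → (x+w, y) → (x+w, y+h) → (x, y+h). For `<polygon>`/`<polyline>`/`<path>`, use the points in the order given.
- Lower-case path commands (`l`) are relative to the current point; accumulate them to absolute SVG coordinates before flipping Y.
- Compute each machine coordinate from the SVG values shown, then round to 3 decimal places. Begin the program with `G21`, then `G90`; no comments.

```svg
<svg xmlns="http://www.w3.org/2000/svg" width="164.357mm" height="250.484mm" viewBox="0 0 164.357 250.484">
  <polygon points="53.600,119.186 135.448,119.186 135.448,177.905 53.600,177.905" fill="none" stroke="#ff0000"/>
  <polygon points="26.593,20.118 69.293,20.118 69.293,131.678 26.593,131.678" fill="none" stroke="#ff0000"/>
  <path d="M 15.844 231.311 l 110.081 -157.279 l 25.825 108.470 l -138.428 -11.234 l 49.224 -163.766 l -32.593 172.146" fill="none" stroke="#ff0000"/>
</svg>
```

G21
G90
G00 X53.600 Y131.298
M3 S346
G01 X135.448 Y131.298 F2341
G01 X135.448 Y72.579 F2341
G01 X53.600 Y72.579 F2341
G01 X53.600 Y131.298 F2341
M5
G00 X26.593 Y230.366
M3 S346
G01 X69.293 Y230.366 F2341
G01 X69.293 Y118.806 F2341
G01 X26.593 Y118.806 F2341
G01 X26.593 Y230.366 F2341
M5
G00 X15.844 Y19.173
M3 S346
G01 X125.925 Y176.452 F2341
G01 X151.750 Y67.982 F2341
G01 X13.322 Y79.216 F2341
G01 X62.546 Y242.982 F2341
G01 X29.953 Y70.836 F2341
M5

1 u = 1 mm; y_m = 250.484 − y.

[1] `<polygon>` rectangle, #ff0000→engrave S346 F2341: (53.600,131.298) → (135.448,131.298) → (135.448,72.579) → (53.600,72.579) → (53.600,131.298) (closed)

[2] `<polygon>` rectangle, #ff0000→engrave S346 F2341: (26.593,230.366) → (69.293,230.366) → (69.293,118.806) → (26.593,118.806) → (26.593,230.366) (closed)

[3] `<path>` open polyline, #ff0000→engrave S346 F2341: (15.844,19.173) → (125.925,176.452) → (151.750,67.982) → (13.322,79.216) → (62.546,242.982) → (29.953,70.836)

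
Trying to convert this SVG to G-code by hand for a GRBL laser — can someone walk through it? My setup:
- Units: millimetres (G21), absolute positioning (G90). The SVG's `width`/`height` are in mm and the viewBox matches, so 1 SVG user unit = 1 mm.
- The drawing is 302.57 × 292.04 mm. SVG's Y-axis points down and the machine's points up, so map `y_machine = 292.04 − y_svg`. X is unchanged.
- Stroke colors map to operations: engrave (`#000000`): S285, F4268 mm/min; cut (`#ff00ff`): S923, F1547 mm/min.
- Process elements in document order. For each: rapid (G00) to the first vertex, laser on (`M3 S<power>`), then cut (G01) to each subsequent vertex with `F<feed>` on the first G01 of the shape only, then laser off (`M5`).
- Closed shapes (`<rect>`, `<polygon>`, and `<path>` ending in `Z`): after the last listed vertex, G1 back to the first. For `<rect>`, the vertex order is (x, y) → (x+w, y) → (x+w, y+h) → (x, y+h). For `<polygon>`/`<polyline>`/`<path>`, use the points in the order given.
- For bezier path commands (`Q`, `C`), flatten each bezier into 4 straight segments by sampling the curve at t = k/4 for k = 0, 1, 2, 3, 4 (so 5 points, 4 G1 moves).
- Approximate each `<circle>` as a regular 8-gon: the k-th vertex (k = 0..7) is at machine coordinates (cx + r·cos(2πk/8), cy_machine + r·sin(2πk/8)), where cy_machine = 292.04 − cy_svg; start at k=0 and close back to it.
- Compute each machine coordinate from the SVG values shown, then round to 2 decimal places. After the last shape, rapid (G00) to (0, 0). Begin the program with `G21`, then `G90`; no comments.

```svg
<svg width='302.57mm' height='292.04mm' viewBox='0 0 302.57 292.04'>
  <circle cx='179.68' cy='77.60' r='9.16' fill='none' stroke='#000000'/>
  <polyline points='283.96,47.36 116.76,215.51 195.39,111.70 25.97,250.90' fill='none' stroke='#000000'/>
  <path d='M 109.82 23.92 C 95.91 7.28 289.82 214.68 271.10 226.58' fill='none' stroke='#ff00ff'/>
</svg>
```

G21
G90
G00 X188.84 Y214.44
M3 S285
G01 X186.16 Y220.92 F4268
G01 X179.68 Y223.60
G01 X173.20 Y220.92
G01 X170.52 Y214.44
G01 X173.20 Y207.96
G01 X179.68 Y205.28
G01 X186.16 Y207.96
G01 X188.84 Y214.44
M5
G00 X283.96 Y244.68
M3 S285
G01 X116.76 Y76.53 F4268
G01 X195.39 Y180.34
G01 X25.97 Y41.14
M5
G00 X109.82 Y268.12
M3 S923
G01 X131.78 Y245.15 F1547
G01 X192.26 Y177.49
G01 X251.84 Y104.49
G01 X271.10 Y65.46
M5
G00 X0.00 Y0.00

1 u = 1 mm; y_m = 292.04 − y.

[1] `<circle>` circle, #000000→engrave S285 F4268: (188.84,214.44) → (186.16,220.92) → (179.68,223.60) → (173.20,220.92) → (170.52,214.44) → (173.20,207.96) → (179.68,205.28) → (186.16,207.96) → (188.84,214.44) (closed)

[2] `<polyline>` open polyline, #000000→engrave S285 F4268: (283.96,244.68) → (116.76,76.53) → (195.39,180.34) → (25.97,41.14)

[3] `<path>` cubic bezier, #ff00ff→cut S923 F1547: (109.82,268.12) → (131.78,245.15) → (192.26,177.49) → (251.84,104.49) → (271.10,65.46)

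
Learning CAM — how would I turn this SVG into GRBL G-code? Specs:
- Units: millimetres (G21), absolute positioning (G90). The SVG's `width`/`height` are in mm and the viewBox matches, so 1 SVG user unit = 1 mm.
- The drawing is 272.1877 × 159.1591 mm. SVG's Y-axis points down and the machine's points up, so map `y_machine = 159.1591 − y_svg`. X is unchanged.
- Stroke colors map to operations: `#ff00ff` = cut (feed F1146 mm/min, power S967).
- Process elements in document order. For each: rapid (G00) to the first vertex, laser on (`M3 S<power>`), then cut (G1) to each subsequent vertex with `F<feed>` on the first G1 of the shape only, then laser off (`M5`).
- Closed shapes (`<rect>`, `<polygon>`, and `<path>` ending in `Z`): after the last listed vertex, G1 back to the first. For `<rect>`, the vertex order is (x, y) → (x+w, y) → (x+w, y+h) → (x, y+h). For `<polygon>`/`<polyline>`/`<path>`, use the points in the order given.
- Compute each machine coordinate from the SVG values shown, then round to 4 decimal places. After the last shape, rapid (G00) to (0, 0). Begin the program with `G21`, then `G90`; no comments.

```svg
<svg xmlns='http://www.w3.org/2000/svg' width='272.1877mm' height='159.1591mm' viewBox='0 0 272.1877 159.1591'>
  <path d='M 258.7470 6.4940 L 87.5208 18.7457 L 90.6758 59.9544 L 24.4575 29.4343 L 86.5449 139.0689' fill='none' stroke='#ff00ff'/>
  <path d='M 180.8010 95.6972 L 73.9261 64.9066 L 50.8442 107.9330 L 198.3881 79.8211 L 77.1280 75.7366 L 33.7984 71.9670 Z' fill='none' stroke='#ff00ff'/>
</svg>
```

G21
G90
G00 X258.7470 Y152.6651
M3 S967
G1 X87.5208 Y140.4134 F1146
G1 X90.6758 Y99.2047
G1 X24.4575 Y129.7248
G1 X86.5449 Y20.0902
M5
G00 X180.8010 Y63.4619
M3 S967
G1 X73.9261 Y94.2525 F1146
G1 X50.8442 Y51.2261
G1 X198.3881 Y79.3380
G1 X77.1280 Y83.4225
G1 X33.7984 Y87.1921
G1 X180.8010 Y63.4619
M5
G00 X0.0000 Y0.0000

1 u = 1 mm; y_m = 159.1591 − y.

[1] `<path>` open polyline, #ff00ff→cut S967 F1146: (258.7470,152.6651) → (87.5208,140.4134) → (90.6758,99.2047) → (24.4575,129.7248) → (86.5449,20.0902)

[2] `<path>` closed polygon, #ff00ff→cut S967 F1146: (180.8010,63.4619) → (73.9261,94.2525) → (50.8442,51.2261) → (198.3881,79.3380) → (77.1280,83.4225) → (33.7984,87.1921) → (180.8010,63.4619) (closed)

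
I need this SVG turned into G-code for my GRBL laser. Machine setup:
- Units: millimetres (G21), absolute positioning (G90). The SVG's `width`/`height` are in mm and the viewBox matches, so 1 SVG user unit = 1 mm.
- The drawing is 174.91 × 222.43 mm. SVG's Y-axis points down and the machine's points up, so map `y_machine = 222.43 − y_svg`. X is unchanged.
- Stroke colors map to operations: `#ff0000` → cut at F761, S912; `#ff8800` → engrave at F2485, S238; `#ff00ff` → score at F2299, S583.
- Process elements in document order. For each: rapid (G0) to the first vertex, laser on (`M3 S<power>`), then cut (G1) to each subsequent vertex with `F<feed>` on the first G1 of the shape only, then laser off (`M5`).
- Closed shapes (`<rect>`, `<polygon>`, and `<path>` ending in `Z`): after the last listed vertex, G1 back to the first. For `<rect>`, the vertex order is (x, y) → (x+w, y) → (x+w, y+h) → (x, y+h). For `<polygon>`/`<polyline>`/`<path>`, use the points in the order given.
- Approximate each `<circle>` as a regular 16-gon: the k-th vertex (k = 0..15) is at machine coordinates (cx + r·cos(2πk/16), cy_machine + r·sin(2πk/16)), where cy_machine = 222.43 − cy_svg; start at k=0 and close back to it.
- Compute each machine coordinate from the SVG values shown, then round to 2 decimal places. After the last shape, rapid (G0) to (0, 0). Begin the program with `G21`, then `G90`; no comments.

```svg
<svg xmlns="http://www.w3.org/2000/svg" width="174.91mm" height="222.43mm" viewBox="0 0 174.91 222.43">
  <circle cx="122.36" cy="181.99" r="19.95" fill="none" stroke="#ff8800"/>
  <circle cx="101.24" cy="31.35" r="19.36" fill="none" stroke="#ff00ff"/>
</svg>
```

G21
G90
G0 X142.31 Y40.44
M3 S238
G1 X140.79 Y48.07 F2485
G1 X136.47 Y54.55
G1 X129.99 Y58.87
G1 X122.36 Y60.39
G1 X114.73 Y58.87
G1 X108.25 Y54.55
G1 X103.93 Y48.07
G1 X102.41 Y40.44
G1 X103.93 Y32.81
G1 X108.25 Y26.33
G1 X114.73 Y22.01
G1 X122.36 Y20.49
G1 X129.99 Y22.01
G1 X136.47 Y26.33
G1 X140.79 Y32.81
G1 X142.31 Y40.44
M5
G0 X120.60 Y191.08
M3 S583
G1 X119.13 Y198.49 F2299
G1 X114.93 Y204.77
G1 X108.65 Y208.97
G1 X101.24 Y210.44
G1 X93.83 Y208.97
G1 X87.55 Y204.77
G1 X83.35 Y198.49
G1 X81.88 Y191.08
G1 X83.35 Y183.67
G1 X87.55 Y177.39
G1 X93.83 Y173.19
G1 X101.24 Y171.72
G1 X108.65 Y173.19
G1 X114.93 Y177.39
G1 X119.13 Y183.67
G1 X120.60 Y191.08
M5
G0 X0.00 Y0.00

Since the viewBox matches the mm dimensions, user units are millimetres directly. The only transform is the Y-flip y_m = 222.43 − y_svg.

Shape 1 is a circle drawn with `<circle>`. Its stroke #ff8800 means engrave at S238, F2485. After flipping Y the toolpath is (142.31,40.44) → (140.79,48.07) → (136.47,54.55) → (129.99,58.87) → (122.36,60.39) → (114.73,58.87) → (108.25,54.55) → (103.93,48.07) → (102.41,40.44) → (103.93,32.81) → (108.25,26.33) → (114.73,22.01) → (122.36,20.49) → (129.99,22.01) → (136.47,26.33) → (140.79,32.81) → (142.31,40.44), returning to the start.

Shape 2 is a circle drawn with `<circle>`. Its stroke #ff00ff means score at S583, F2299. After flipping Y the toolpath is (120.60,191.08) → (119.13,198.49) → (114.93,204.77) → (108.65,208.97) → (101.24,210.44) → (93.83,208.97) → (87.55,204.77) → (83.35,198.49) → (81.88,191.08) → (83.35,183.67) → (87.55,177.39) → (93.83,173.19) → (101.24,171.72) → (108.65,173.19) → (114.93,177.39) → (119.13,183.67) → (120.60,191.08), returning to the start.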